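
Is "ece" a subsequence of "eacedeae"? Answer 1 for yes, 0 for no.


Check if "ece" is a subsequence of "eacedeae"
Greedy scan:
  Position 0 ('e'): matches sub[0] = 'e'
  Position 1 ('a'): no match needed
  Position 2 ('c'): matches sub[1] = 'c'
  Position 3 ('e'): matches sub[2] = 'e'
  Position 4 ('d'): no match needed
  Position 5 ('e'): no match needed
  Position 6 ('a'): no match needed
  Position 7 ('e'): no match needed
All 3 characters matched => is a subsequence

1


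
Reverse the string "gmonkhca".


Input: gmonkhca
Reading characters right to left:
  Position 7: 'a'
  Position 6: 'c'
  Position 5: 'h'
  Position 4: 'k'
  Position 3: 'n'
  Position 2: 'o'
  Position 1: 'm'
  Position 0: 'g'
Reversed: achknomg

achknomg


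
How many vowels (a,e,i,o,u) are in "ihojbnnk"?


Input: ihojbnnk
Checking each character:
  'i' at position 0: vowel (running total: 1)
  'h' at position 1: consonant
  'o' at position 2: vowel (running total: 2)
  'j' at position 3: consonant
  'b' at position 4: consonant
  'n' at position 5: consonant
  'n' at position 6: consonant
  'k' at position 7: consonant
Total vowels: 2

2


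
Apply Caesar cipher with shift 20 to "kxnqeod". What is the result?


Caesar cipher: shift "kxnqeod" by 20
  'k' (pos 10) + 20 = pos 4 = 'e'
  'x' (pos 23) + 20 = pos 17 = 'r'
  'n' (pos 13) + 20 = pos 7 = 'h'
  'q' (pos 16) + 20 = pos 10 = 'k'
  'e' (pos 4) + 20 = pos 24 = 'y'
  'o' (pos 14) + 20 = pos 8 = 'i'
  'd' (pos 3) + 20 = pos 23 = 'x'
Result: erhkyix

erhkyix


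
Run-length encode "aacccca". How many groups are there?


Input: aacccca
Scanning for consecutive runs:
  Group 1: 'a' x 2 (positions 0-1)
  Group 2: 'c' x 4 (positions 2-5)
  Group 3: 'a' x 1 (positions 6-6)
Total groups: 3

3


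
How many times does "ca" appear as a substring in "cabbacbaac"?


Searching for "ca" in "cabbacbaac"
Scanning each position:
  Position 0: "ca" => MATCH
  Position 1: "ab" => no
  Position 2: "bb" => no
  Position 3: "ba" => no
  Position 4: "ac" => no
  Position 5: "cb" => no
  Position 6: "ba" => no
  Position 7: "aa" => no
  Position 8: "ac" => no
Total occurrences: 1

1


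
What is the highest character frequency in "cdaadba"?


Input: cdaadba
Character counts:
  'a': 3
  'b': 1
  'c': 1
  'd': 2
Maximum frequency: 3

3


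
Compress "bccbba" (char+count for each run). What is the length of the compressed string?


Input: bccbba
Runs:
  'b' x 1 => "b1"
  'c' x 2 => "c2"
  'b' x 2 => "b2"
  'a' x 1 => "a1"
Compressed: "b1c2b2a1"
Compressed length: 8

8


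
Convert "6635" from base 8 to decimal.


Input: "6635" in base 8
Positional expansion:
  Digit '6' (value 6) x 8^3 = 3072
  Digit '6' (value 6) x 8^2 = 384
  Digit '3' (value 3) x 8^1 = 24
  Digit '5' (value 5) x 8^0 = 5
Sum = 3485

3485


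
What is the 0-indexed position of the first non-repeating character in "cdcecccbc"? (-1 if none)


Input: cdcecccbc
Character frequencies:
  'b': 1
  'c': 6
  'd': 1
  'e': 1
Scanning left to right for freq == 1:
  Position 0 ('c'): freq=6, skip
  Position 1 ('d'): unique! => answer = 1

1


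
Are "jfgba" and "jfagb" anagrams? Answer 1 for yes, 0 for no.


Strings: "jfgba", "jfagb"
Sorted first:  abfgj
Sorted second: abfgj
Sorted forms match => anagrams

1


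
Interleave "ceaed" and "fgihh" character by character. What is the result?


Interleaving "ceaed" and "fgihh":
  Position 0: 'c' from first, 'f' from second => "cf"
  Position 1: 'e' from first, 'g' from second => "eg"
  Position 2: 'a' from first, 'i' from second => "ai"
  Position 3: 'e' from first, 'h' from second => "eh"
  Position 4: 'd' from first, 'h' from second => "dh"
Result: cfegaiehdh

cfegaiehdh


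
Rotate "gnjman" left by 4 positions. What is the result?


Input: "gnjman", rotate left by 4
First 4 characters: "gnjm"
Remaining characters: "an"
Concatenate remaining + first: "an" + "gnjm" = "angnjm"

angnjm


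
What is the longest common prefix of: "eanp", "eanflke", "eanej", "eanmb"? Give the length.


Words: eanp, eanflke, eanej, eanmb
  Position 0: all 'e' => match
  Position 1: all 'a' => match
  Position 2: all 'n' => match
  Position 3: ('p', 'f', 'e', 'm') => mismatch, stop
LCP = "ean" (length 3)

3


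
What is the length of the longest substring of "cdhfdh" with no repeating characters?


Input: "cdhfdh"
Sliding window (track last position of each char):
  Position 0 ('c'): window [0,0] length 1 -- new best
  Position 1 ('d'): window [0,1] length 2 -- new best
  Position 2 ('h'): window [0,2] length 3 -- new best
  Position 3 ('f'): window [0,3] length 4 -- new best
  Position 4 ('d'): repeat (last at 1), move window start to 2
  Position 4 ('d'): window [2,4] length 3
  Position 5 ('h'): repeat (last at 2), move window start to 3
  Position 5 ('h'): window [3,5] length 3
Longest substring with no repeats: "cdhf" with length 4

4


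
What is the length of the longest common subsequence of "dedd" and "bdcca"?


LCS of "dedd" and "bdcca"
DP table:
           b    d    c    c    a
      0    0    0    0    0    0
  d   0    0    1    1    1    1
  e   0    0    1    1    1    1
  d   0    0    1    1    1    1
  d   0    0    1    1    1    1
LCS length = dp[4][5] = 1

1


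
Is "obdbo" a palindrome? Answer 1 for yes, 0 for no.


Input: obdbo
Reversed: obdbo
  Compare pos 0 ('o') with pos 4 ('o'): match
  Compare pos 1 ('b') with pos 3 ('b'): match
Result: palindrome

1


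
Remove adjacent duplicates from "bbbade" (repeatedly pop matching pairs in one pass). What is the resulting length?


Input: bbbade
Stack-based adjacent duplicate removal:
  Read 'b': push. Stack: b
  Read 'b': matches stack top 'b' => pop. Stack: (empty)
  Read 'b': push. Stack: b
  Read 'a': push. Stack: ba
  Read 'd': push. Stack: bad
  Read 'e': push. Stack: bade
Final stack: "bade" (length 4)

4


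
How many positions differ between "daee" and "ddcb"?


Comparing "daee" and "ddcb" position by position:
  Position 0: 'd' vs 'd' => same
  Position 1: 'a' vs 'd' => DIFFER
  Position 2: 'e' vs 'c' => DIFFER
  Position 3: 'e' vs 'b' => DIFFER
Positions that differ: 3

3


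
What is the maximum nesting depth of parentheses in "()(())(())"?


Input: "()(())(())"
Tracking depth:
  Position 0 '(': depth becomes 1
  Position 1 ')': depth becomes 0
  Position 2 '(': depth becomes 1
  Position 3 '(': depth becomes 2
  Position 4 ')': depth becomes 1
  Position 5 ')': depth becomes 0
  Position 6 '(': depth becomes 1
  Position 7 '(': depth becomes 2
  Position 8 ')': depth becomes 1
  Position 9 ')': depth becomes 0
Maximum depth reached: 2

2


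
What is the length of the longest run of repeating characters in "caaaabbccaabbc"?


Input: "caaaabbccaabbc"
Scanning for longest run:
  Position 1 ('a'): new char, reset run to 1
  Position 2 ('a'): continues run of 'a', length=2
  Position 3 ('a'): continues run of 'a', length=3
  Position 4 ('a'): continues run of 'a', length=4
  Position 5 ('b'): new char, reset run to 1
  Position 6 ('b'): continues run of 'b', length=2
  Position 7 ('c'): new char, reset run to 1
  Position 8 ('c'): continues run of 'c', length=2
  Position 9 ('a'): new char, reset run to 1
  Position 10 ('a'): continues run of 'a', length=2
  Position 11 ('b'): new char, reset run to 1
  Position 12 ('b'): continues run of 'b', length=2
  Position 13 ('c'): new char, reset run to 1
Longest run: 'a' with length 4

4


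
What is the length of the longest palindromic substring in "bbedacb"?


Input: "bbedacb"
Checking substrings for palindromes:
  [0:2] "bb" (len 2) => palindrome
Longest palindromic substring: "bb" with length 2

2


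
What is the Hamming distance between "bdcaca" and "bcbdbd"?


Comparing "bdcaca" and "bcbdbd" position by position:
  Position 0: 'b' vs 'b' => same
  Position 1: 'd' vs 'c' => differ
  Position 2: 'c' vs 'b' => differ
  Position 3: 'a' vs 'd' => differ
  Position 4: 'c' vs 'b' => differ
  Position 5: 'a' vs 'd' => differ
Total differences (Hamming distance): 5

5


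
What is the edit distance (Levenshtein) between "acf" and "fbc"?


Computing edit distance: "acf" -> "fbc"
DP table:
           f    b    c
      0    1    2    3
  a   1    1    2    3
  c   2    2    2    2
  f   3    2    3    3
Edit distance = dp[3][3] = 3

3


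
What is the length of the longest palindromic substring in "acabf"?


Input: "acabf"
Checking substrings for palindromes:
  [0:3] "aca" (len 3) => palindrome
Longest palindromic substring: "aca" with length 3

3


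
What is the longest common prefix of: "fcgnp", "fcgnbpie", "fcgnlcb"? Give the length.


Words: fcgnp, fcgnbpie, fcgnlcb
  Position 0: all 'f' => match
  Position 1: all 'c' => match
  Position 2: all 'g' => match
  Position 3: all 'n' => match
  Position 4: ('p', 'b', 'l') => mismatch, stop
LCP = "fcgn" (length 4)

4


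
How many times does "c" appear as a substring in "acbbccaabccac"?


Searching for "c" in "acbbccaabccac"
Scanning each position:
  Position 0: "a" => no
  Position 1: "c" => MATCH
  Position 2: "b" => no
  Position 3: "b" => no
  Position 4: "c" => MATCH
  Position 5: "c" => MATCH
  Position 6: "a" => no
  Position 7: "a" => no
  Position 8: "b" => no
  Position 9: "c" => MATCH
  Position 10: "c" => MATCH
  Position 11: "a" => no
  Position 12: "c" => MATCH
Total occurrences: 6

6


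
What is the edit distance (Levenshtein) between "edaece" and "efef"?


Computing edit distance: "edaece" -> "efef"
DP table:
           e    f    e    f
      0    1    2    3    4
  e   1    0    1    2    3
  d   2    1    1    2    3
  a   3    2    2    2    3
  e   4    3    3    2    3
  c   5    4    4    3    3
  e   6    5    5    4    4
Edit distance = dp[6][4] = 4

4


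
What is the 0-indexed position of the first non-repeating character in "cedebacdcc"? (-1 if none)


Input: cedebacdcc
Character frequencies:
  'a': 1
  'b': 1
  'c': 4
  'd': 2
  'e': 2
Scanning left to right for freq == 1:
  Position 0 ('c'): freq=4, skip
  Position 1 ('e'): freq=2, skip
  Position 2 ('d'): freq=2, skip
  Position 3 ('e'): freq=2, skip
  Position 4 ('b'): unique! => answer = 4

4


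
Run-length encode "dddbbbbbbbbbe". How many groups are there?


Input: dddbbbbbbbbbe
Scanning for consecutive runs:
  Group 1: 'd' x 3 (positions 0-2)
  Group 2: 'b' x 9 (positions 3-11)
  Group 3: 'e' x 1 (positions 12-12)
Total groups: 3

3


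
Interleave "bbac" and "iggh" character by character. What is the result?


Interleaving "bbac" and "iggh":
  Position 0: 'b' from first, 'i' from second => "bi"
  Position 1: 'b' from first, 'g' from second => "bg"
  Position 2: 'a' from first, 'g' from second => "ag"
  Position 3: 'c' from first, 'h' from second => "ch"
Result: bibgagch

bibgagch


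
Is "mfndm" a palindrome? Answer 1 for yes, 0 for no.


Input: mfndm
Reversed: mdnfm
  Compare pos 0 ('m') with pos 4 ('m'): match
  Compare pos 1 ('f') with pos 3 ('d'): MISMATCH
Result: not a palindrome

0


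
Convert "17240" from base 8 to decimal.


Input: "17240" in base 8
Positional expansion:
  Digit '1' (value 1) x 8^4 = 4096
  Digit '7' (value 7) x 8^3 = 3584
  Digit '2' (value 2) x 8^2 = 128
  Digit '4' (value 4) x 8^1 = 32
  Digit '0' (value 0) x 8^0 = 0
Sum = 7840

7840


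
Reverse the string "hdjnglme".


Input: hdjnglme
Reading characters right to left:
  Position 7: 'e'
  Position 6: 'm'
  Position 5: 'l'
  Position 4: 'g'
  Position 3: 'n'
  Position 2: 'j'
  Position 1: 'd'
  Position 0: 'h'
Reversed: emlgnjdh

emlgnjdh


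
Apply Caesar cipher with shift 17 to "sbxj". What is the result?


Caesar cipher: shift "sbxj" by 17
  's' (pos 18) + 17 = pos 9 = 'j'
  'b' (pos 1) + 17 = pos 18 = 's'
  'x' (pos 23) + 17 = pos 14 = 'o'
  'j' (pos 9) + 17 = pos 0 = 'a'
Result: jsoa

jsoa


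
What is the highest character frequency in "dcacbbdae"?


Input: dcacbbdae
Character counts:
  'a': 2
  'b': 2
  'c': 2
  'd': 2
  'e': 1
Maximum frequency: 2

2


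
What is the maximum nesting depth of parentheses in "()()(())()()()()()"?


Input: "()()(())()()()()()"
Tracking depth:
  Position 0 '(': depth becomes 1
  Position 1 ')': depth becomes 0
  Position 2 '(': depth becomes 1
  Position 3 ')': depth becomes 0
  Position 4 '(': depth becomes 1
  Position 5 '(': depth becomes 2
  Position 6 ')': depth becomes 1
  Position 7 ')': depth becomes 0
  Position 8 '(': depth becomes 1
  Position 9 ')': depth becomes 0
  Position 10 '(': depth becomes 1
  Position 11 ')': depth becomes 0
  Position 12 '(': depth becomes 1
  Position 13 ')': depth becomes 0
  Position 14 '(': depth becomes 1
  Position 15 ')': depth becomes 0
  Position 16 '(': depth becomes 1
  Position 17 ')': depth becomes 0
Maximum depth reached: 2

2


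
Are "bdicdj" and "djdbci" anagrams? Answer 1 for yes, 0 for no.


Strings: "bdicdj", "djdbci"
Sorted first:  bcddij
Sorted second: bcddij
Sorted forms match => anagrams

1


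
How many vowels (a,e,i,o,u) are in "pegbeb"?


Input: pegbeb
Checking each character:
  'p' at position 0: consonant
  'e' at position 1: vowel (running total: 1)
  'g' at position 2: consonant
  'b' at position 3: consonant
  'e' at position 4: vowel (running total: 2)
  'b' at position 5: consonant
Total vowels: 2

2


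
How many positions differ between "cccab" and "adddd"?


Comparing "cccab" and "adddd" position by position:
  Position 0: 'c' vs 'a' => DIFFER
  Position 1: 'c' vs 'd' => DIFFER
  Position 2: 'c' vs 'd' => DIFFER
  Position 3: 'a' vs 'd' => DIFFER
  Position 4: 'b' vs 'd' => DIFFER
Positions that differ: 5

5


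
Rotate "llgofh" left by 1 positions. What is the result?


Input: "llgofh", rotate left by 1
First 1 characters: "l"
Remaining characters: "lgofh"
Concatenate remaining + first: "lgofh" + "l" = "lgofhl"

lgofhl


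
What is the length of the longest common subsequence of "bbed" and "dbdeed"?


LCS of "bbed" and "dbdeed"
DP table:
           d    b    d    e    e    d
      0    0    0    0    0    0    0
  b   0    0    1    1    1    1    1
  b   0    0    1    1    1    1    1
  e   0    0    1    1    2    2    2
  d   0    1    1    2    2    2    3
LCS length = dp[4][6] = 3

3


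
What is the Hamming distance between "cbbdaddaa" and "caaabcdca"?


Comparing "cbbdaddaa" and "caaabcdca" position by position:
  Position 0: 'c' vs 'c' => same
  Position 1: 'b' vs 'a' => differ
  Position 2: 'b' vs 'a' => differ
  Position 3: 'd' vs 'a' => differ
  Position 4: 'a' vs 'b' => differ
  Position 5: 'd' vs 'c' => differ
  Position 6: 'd' vs 'd' => same
  Position 7: 'a' vs 'c' => differ
  Position 8: 'a' vs 'a' => same
Total differences (Hamming distance): 6

6


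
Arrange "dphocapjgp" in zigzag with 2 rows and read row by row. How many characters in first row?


Zigzag "dphocapjgp" into 2 rows:
Placing characters:
  'd' => row 0
  'p' => row 1
  'h' => row 0
  'o' => row 1
  'c' => row 0
  'a' => row 1
  'p' => row 0
  'j' => row 1
  'g' => row 0
  'p' => row 1
Rows:
  Row 0: "dhcpg"
  Row 1: "poajp"
First row length: 5

5


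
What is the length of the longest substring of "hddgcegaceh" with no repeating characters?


Input: "hddgcegaceh"
Sliding window (track last position of each char):
  Position 0 ('h'): window [0,0] length 1 -- new best
  Position 1 ('d'): window [0,1] length 2 -- new best
  Position 2 ('d'): repeat (last at 1), move window start to 2
  Position 2 ('d'): window [2,2] length 1
  Position 3 ('g'): window [2,3] length 2
  Position 4 ('c'): window [2,4] length 3 -- new best
  Position 5 ('e'): window [2,5] length 4 -- new best
  Position 6 ('g'): repeat (last at 3), move window start to 4
  Position 6 ('g'): window [4,6] length 3
  Position 7 ('a'): window [4,7] length 4
  Position 8 ('c'): repeat (last at 4), move window start to 5
  Position 8 ('c'): window [5,8] length 4
  Position 9 ('e'): repeat (last at 5), move window start to 6
  Position 9 ('e'): window [6,9] length 4
  Position 10 ('h'): window [6,10] length 5 -- new best
Longest substring with no repeats: "gaceh" with length 5

5


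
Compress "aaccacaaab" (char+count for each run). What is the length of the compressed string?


Input: aaccacaaab
Runs:
  'a' x 2 => "a2"
  'c' x 2 => "c2"
  'a' x 1 => "a1"
  'c' x 1 => "c1"
  'a' x 3 => "a3"
  'b' x 1 => "b1"
Compressed: "a2c2a1c1a3b1"
Compressed length: 12

12


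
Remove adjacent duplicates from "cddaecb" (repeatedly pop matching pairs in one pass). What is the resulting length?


Input: cddaecb
Stack-based adjacent duplicate removal:
  Read 'c': push. Stack: c
  Read 'd': push. Stack: cd
  Read 'd': matches stack top 'd' => pop. Stack: c
  Read 'a': push. Stack: ca
  Read 'e': push. Stack: cae
  Read 'c': push. Stack: caec
  Read 'b': push. Stack: caecb
Final stack: "caecb" (length 5)

5


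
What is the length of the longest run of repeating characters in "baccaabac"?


Input: "baccaabac"
Scanning for longest run:
  Position 1 ('a'): new char, reset run to 1
  Position 2 ('c'): new char, reset run to 1
  Position 3 ('c'): continues run of 'c', length=2
  Position 4 ('a'): new char, reset run to 1
  Position 5 ('a'): continues run of 'a', length=2
  Position 6 ('b'): new char, reset run to 1
  Position 7 ('a'): new char, reset run to 1
  Position 8 ('c'): new char, reset run to 1
Longest run: 'c' with length 2

2


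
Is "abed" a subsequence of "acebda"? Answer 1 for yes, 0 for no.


Check if "abed" is a subsequence of "acebda"
Greedy scan:
  Position 0 ('a'): matches sub[0] = 'a'
  Position 1 ('c'): no match needed
  Position 2 ('e'): no match needed
  Position 3 ('b'): matches sub[1] = 'b'
  Position 4 ('d'): no match needed
  Position 5 ('a'): no match needed
Only matched 2/4 characters => not a subsequence

0


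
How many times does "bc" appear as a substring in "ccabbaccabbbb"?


Searching for "bc" in "ccabbaccabbbb"
Scanning each position:
  Position 0: "cc" => no
  Position 1: "ca" => no
  Position 2: "ab" => no
  Position 3: "bb" => no
  Position 4: "ba" => no
  Position 5: "ac" => no
  Position 6: "cc" => no
  Position 7: "ca" => no
  Position 8: "ab" => no
  Position 9: "bb" => no
  Position 10: "bb" => no
  Position 11: "bb" => no
Total occurrences: 0

0


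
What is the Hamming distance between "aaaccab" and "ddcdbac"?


Comparing "aaaccab" and "ddcdbac" position by position:
  Position 0: 'a' vs 'd' => differ
  Position 1: 'a' vs 'd' => differ
  Position 2: 'a' vs 'c' => differ
  Position 3: 'c' vs 'd' => differ
  Position 4: 'c' vs 'b' => differ
  Position 5: 'a' vs 'a' => same
  Position 6: 'b' vs 'c' => differ
Total differences (Hamming distance): 6

6


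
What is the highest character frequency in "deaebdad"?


Input: deaebdad
Character counts:
  'a': 2
  'b': 1
  'd': 3
  'e': 2
Maximum frequency: 3

3


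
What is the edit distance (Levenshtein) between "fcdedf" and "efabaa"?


Computing edit distance: "fcdedf" -> "efabaa"
DP table:
           e    f    a    b    a    a
      0    1    2    3    4    5    6
  f   1    1    1    2    3    4    5
  c   2    2    2    2    3    4    5
  d   3    3    3    3    3    4    5
  e   4    3    4    4    4    4    5
  d   5    4    4    5    5    5    5
  f   6    5    4    5    6    6    6
Edit distance = dp[6][6] = 6

6


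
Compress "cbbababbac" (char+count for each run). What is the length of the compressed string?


Input: cbbababbac
Runs:
  'c' x 1 => "c1"
  'b' x 2 => "b2"
  'a' x 1 => "a1"
  'b' x 1 => "b1"
  'a' x 1 => "a1"
  'b' x 2 => "b2"
  'a' x 1 => "a1"
  'c' x 1 => "c1"
Compressed: "c1b2a1b1a1b2a1c1"
Compressed length: 16

16


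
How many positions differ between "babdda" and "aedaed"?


Comparing "babdda" and "aedaed" position by position:
  Position 0: 'b' vs 'a' => DIFFER
  Position 1: 'a' vs 'e' => DIFFER
  Position 2: 'b' vs 'd' => DIFFER
  Position 3: 'd' vs 'a' => DIFFER
  Position 4: 'd' vs 'e' => DIFFER
  Position 5: 'a' vs 'd' => DIFFER
Positions that differ: 6

6


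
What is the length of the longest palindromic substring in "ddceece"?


Input: "ddceece"
Checking substrings for palindromes:
  [2:6] "ceec" (len 4) => palindrome
  [4:7] "ece" (len 3) => palindrome
  [0:2] "dd" (len 2) => palindrome
  [3:5] "ee" (len 2) => palindrome
Longest palindromic substring: "ceec" with length 4

4


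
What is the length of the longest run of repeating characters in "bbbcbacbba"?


Input: "bbbcbacbba"
Scanning for longest run:
  Position 1 ('b'): continues run of 'b', length=2
  Position 2 ('b'): continues run of 'b', length=3
  Position 3 ('c'): new char, reset run to 1
  Position 4 ('b'): new char, reset run to 1
  Position 5 ('a'): new char, reset run to 1
  Position 6 ('c'): new char, reset run to 1
  Position 7 ('b'): new char, reset run to 1
  Position 8 ('b'): continues run of 'b', length=2
  Position 9 ('a'): new char, reset run to 1
Longest run: 'b' with length 3

3


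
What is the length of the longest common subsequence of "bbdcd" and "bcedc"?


LCS of "bbdcd" and "bcedc"
DP table:
           b    c    e    d    c
      0    0    0    0    0    0
  b   0    1    1    1    1    1
  b   0    1    1    1    1    1
  d   0    1    1    1    2    2
  c   0    1    2    2    2    3
  d   0    1    2    2    3    3
LCS length = dp[5][5] = 3

3


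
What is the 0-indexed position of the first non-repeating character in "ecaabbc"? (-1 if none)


Input: ecaabbc
Character frequencies:
  'a': 2
  'b': 2
  'c': 2
  'e': 1
Scanning left to right for freq == 1:
  Position 0 ('e'): unique! => answer = 0

0


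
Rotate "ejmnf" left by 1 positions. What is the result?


Input: "ejmnf", rotate left by 1
First 1 characters: "e"
Remaining characters: "jmnf"
Concatenate remaining + first: "jmnf" + "e" = "jmnfe"

jmnfe


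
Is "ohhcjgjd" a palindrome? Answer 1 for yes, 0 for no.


Input: ohhcjgjd
Reversed: djgjchho
  Compare pos 0 ('o') with pos 7 ('d'): MISMATCH
  Compare pos 1 ('h') with pos 6 ('j'): MISMATCH
  Compare pos 2 ('h') with pos 5 ('g'): MISMATCH
  Compare pos 3 ('c') with pos 4 ('j'): MISMATCH
Result: not a palindrome

0


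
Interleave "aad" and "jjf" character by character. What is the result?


Interleaving "aad" and "jjf":
  Position 0: 'a' from first, 'j' from second => "aj"
  Position 1: 'a' from first, 'j' from second => "aj"
  Position 2: 'd' from first, 'f' from second => "df"
Result: ajajdf

ajajdf


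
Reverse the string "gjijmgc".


Input: gjijmgc
Reading characters right to left:
  Position 6: 'c'
  Position 5: 'g'
  Position 4: 'm'
  Position 3: 'j'
  Position 2: 'i'
  Position 1: 'j'
  Position 0: 'g'
Reversed: cgmjijg

cgmjijg


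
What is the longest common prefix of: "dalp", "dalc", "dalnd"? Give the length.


Words: dalp, dalc, dalnd
  Position 0: all 'd' => match
  Position 1: all 'a' => match
  Position 2: all 'l' => match
  Position 3: ('p', 'c', 'n') => mismatch, stop
LCP = "dal" (length 3)

3


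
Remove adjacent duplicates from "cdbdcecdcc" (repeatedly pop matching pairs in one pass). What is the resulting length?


Input: cdbdcecdcc
Stack-based adjacent duplicate removal:
  Read 'c': push. Stack: c
  Read 'd': push. Stack: cd
  Read 'b': push. Stack: cdb
  Read 'd': push. Stack: cdbd
  Read 'c': push. Stack: cdbdc
  Read 'e': push. Stack: cdbdce
  Read 'c': push. Stack: cdbdcec
  Read 'd': push. Stack: cdbdcecd
  Read 'c': push. Stack: cdbdcecdc
  Read 'c': matches stack top 'c' => pop. Stack: cdbdcecd
Final stack: "cdbdcecd" (length 8)

8


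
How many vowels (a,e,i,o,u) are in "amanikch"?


Input: amanikch
Checking each character:
  'a' at position 0: vowel (running total: 1)
  'm' at position 1: consonant
  'a' at position 2: vowel (running total: 2)
  'n' at position 3: consonant
  'i' at position 4: vowel (running total: 3)
  'k' at position 5: consonant
  'c' at position 6: consonant
  'h' at position 7: consonant
Total vowels: 3

3


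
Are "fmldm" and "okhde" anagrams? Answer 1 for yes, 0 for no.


Strings: "fmldm", "okhde"
Sorted first:  dflmm
Sorted second: dehko
Differ at position 1: 'f' vs 'e' => not anagrams

0


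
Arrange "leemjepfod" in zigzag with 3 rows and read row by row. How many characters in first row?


Zigzag "leemjepfod" into 3 rows:
Placing characters:
  'l' => row 0
  'e' => row 1
  'e' => row 2
  'm' => row 1
  'j' => row 0
  'e' => row 1
  'p' => row 2
  'f' => row 1
  'o' => row 0
  'd' => row 1
Rows:
  Row 0: "ljo"
  Row 1: "emefd"
  Row 2: "ep"
First row length: 3

3


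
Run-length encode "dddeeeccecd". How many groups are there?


Input: dddeeeccecd
Scanning for consecutive runs:
  Group 1: 'd' x 3 (positions 0-2)
  Group 2: 'e' x 3 (positions 3-5)
  Group 3: 'c' x 2 (positions 6-7)
  Group 4: 'e' x 1 (positions 8-8)
  Group 5: 'c' x 1 (positions 9-9)
  Group 6: 'd' x 1 (positions 10-10)
Total groups: 6

6


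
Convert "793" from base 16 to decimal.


Input: "793" in base 16
Positional expansion:
  Digit '7' (value 7) x 16^2 = 1792
  Digit '9' (value 9) x 16^1 = 144
  Digit '3' (value 3) x 16^0 = 3
Sum = 1939

1939


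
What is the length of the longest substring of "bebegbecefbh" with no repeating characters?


Input: "bebegbecefbh"
Sliding window (track last position of each char):
  Position 0 ('b'): window [0,0] length 1 -- new best
  Position 1 ('e'): window [0,1] length 2 -- new best
  Position 2 ('b'): repeat (last at 0), move window start to 1
  Position 2 ('b'): window [1,2] length 2
  Position 3 ('e'): repeat (last at 1), move window start to 2
  Position 3 ('e'): window [2,3] length 2
  Position 4 ('g'): window [2,4] length 3 -- new best
  Position 5 ('b'): repeat (last at 2), move window start to 3
  Position 5 ('b'): window [3,5] length 3
  Position 6 ('e'): repeat (last at 3), move window start to 4
  Position 6 ('e'): window [4,6] length 3
  Position 7 ('c'): window [4,7] length 4 -- new best
  Position 8 ('e'): repeat (last at 6), move window start to 7
  Position 8 ('e'): window [7,8] length 2
  Position 9 ('f'): window [7,9] length 3
  Position 10 ('b'): window [7,10] length 4
  Position 11 ('h'): window [7,11] length 5 -- new best
Longest substring with no repeats: "cefbh" with length 5

5


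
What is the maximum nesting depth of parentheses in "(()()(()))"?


Input: "(()()(()))"
Tracking depth:
  Position 0 '(': depth becomes 1
  Position 1 '(': depth becomes 2
  Position 2 ')': depth becomes 1
  Position 3 '(': depth becomes 2
  Position 4 ')': depth becomes 1
  Position 5 '(': depth becomes 2
  Position 6 '(': depth becomes 3
  Position 7 ')': depth becomes 2
  Position 8 ')': depth becomes 1
  Position 9 ')': depth becomes 0
Maximum depth reached: 3

3


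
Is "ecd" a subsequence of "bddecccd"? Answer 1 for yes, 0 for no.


Check if "ecd" is a subsequence of "bddecccd"
Greedy scan:
  Position 0 ('b'): no match needed
  Position 1 ('d'): no match needed
  Position 2 ('d'): no match needed
  Position 3 ('e'): matches sub[0] = 'e'
  Position 4 ('c'): matches sub[1] = 'c'
  Position 5 ('c'): no match needed
  Position 6 ('c'): no match needed
  Position 7 ('d'): matches sub[2] = 'd'
All 3 characters matched => is a subsequence

1


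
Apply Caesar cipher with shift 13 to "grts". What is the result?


Caesar cipher: shift "grts" by 13
  'g' (pos 6) + 13 = pos 19 = 't'
  'r' (pos 17) + 13 = pos 4 = 'e'
  't' (pos 19) + 13 = pos 6 = 'g'
  's' (pos 18) + 13 = pos 5 = 'f'
Result: tegf

tegf


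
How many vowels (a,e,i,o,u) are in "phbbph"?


Input: phbbph
Checking each character:
  'p' at position 0: consonant
  'h' at position 1: consonant
  'b' at position 2: consonant
  'b' at position 3: consonant
  'p' at position 4: consonant
  'h' at position 5: consonant
Total vowels: 0

0


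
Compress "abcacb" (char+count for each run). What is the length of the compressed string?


Input: abcacb
Runs:
  'a' x 1 => "a1"
  'b' x 1 => "b1"
  'c' x 1 => "c1"
  'a' x 1 => "a1"
  'c' x 1 => "c1"
  'b' x 1 => "b1"
Compressed: "a1b1c1a1c1b1"
Compressed length: 12

12


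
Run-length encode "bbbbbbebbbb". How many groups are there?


Input: bbbbbbebbbb
Scanning for consecutive runs:
  Group 1: 'b' x 6 (positions 0-5)
  Group 2: 'e' x 1 (positions 6-6)
  Group 3: 'b' x 4 (positions 7-10)
Total groups: 3

3


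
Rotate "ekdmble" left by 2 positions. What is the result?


Input: "ekdmble", rotate left by 2
First 2 characters: "ek"
Remaining characters: "dmble"
Concatenate remaining + first: "dmble" + "ek" = "dmbleek"

dmbleek


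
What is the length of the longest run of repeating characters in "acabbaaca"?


Input: "acabbaaca"
Scanning for longest run:
  Position 1 ('c'): new char, reset run to 1
  Position 2 ('a'): new char, reset run to 1
  Position 3 ('b'): new char, reset run to 1
  Position 4 ('b'): continues run of 'b', length=2
  Position 5 ('a'): new char, reset run to 1
  Position 6 ('a'): continues run of 'a', length=2
  Position 7 ('c'): new char, reset run to 1
  Position 8 ('a'): new char, reset run to 1
Longest run: 'b' with length 2

2


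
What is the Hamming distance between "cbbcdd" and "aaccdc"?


Comparing "cbbcdd" and "aaccdc" position by position:
  Position 0: 'c' vs 'a' => differ
  Position 1: 'b' vs 'a' => differ
  Position 2: 'b' vs 'c' => differ
  Position 3: 'c' vs 'c' => same
  Position 4: 'd' vs 'd' => same
  Position 5: 'd' vs 'c' => differ
Total differences (Hamming distance): 4

4


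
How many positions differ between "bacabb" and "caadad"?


Comparing "bacabb" and "caadad" position by position:
  Position 0: 'b' vs 'c' => DIFFER
  Position 1: 'a' vs 'a' => same
  Position 2: 'c' vs 'a' => DIFFER
  Position 3: 'a' vs 'd' => DIFFER
  Position 4: 'b' vs 'a' => DIFFER
  Position 5: 'b' vs 'd' => DIFFER
Positions that differ: 5

5


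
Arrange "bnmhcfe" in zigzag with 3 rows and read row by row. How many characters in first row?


Zigzag "bnmhcfe" into 3 rows:
Placing characters:
  'b' => row 0
  'n' => row 1
  'm' => row 2
  'h' => row 1
  'c' => row 0
  'f' => row 1
  'e' => row 2
Rows:
  Row 0: "bc"
  Row 1: "nhf"
  Row 2: "me"
First row length: 2

2


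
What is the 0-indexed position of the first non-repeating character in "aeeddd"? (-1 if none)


Input: aeeddd
Character frequencies:
  'a': 1
  'd': 3
  'e': 2
Scanning left to right for freq == 1:
  Position 0 ('a'): unique! => answer = 0

0


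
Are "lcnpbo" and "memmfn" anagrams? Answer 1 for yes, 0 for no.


Strings: "lcnpbo", "memmfn"
Sorted first:  bclnop
Sorted second: efmmmn
Differ at position 0: 'b' vs 'e' => not anagrams

0


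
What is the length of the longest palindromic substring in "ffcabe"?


Input: "ffcabe"
Checking substrings for palindromes:
  [0:2] "ff" (len 2) => palindrome
Longest palindromic substring: "ff" with length 2

2


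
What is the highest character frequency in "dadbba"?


Input: dadbba
Character counts:
  'a': 2
  'b': 2
  'd': 2
Maximum frequency: 2

2


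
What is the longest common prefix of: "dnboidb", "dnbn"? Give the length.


Words: dnboidb, dnbn
  Position 0: all 'd' => match
  Position 1: all 'n' => match
  Position 2: all 'b' => match
  Position 3: ('o', 'n') => mismatch, stop
LCP = "dnb" (length 3)

3


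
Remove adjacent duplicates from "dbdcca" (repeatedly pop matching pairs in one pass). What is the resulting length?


Input: dbdcca
Stack-based adjacent duplicate removal:
  Read 'd': push. Stack: d
  Read 'b': push. Stack: db
  Read 'd': push. Stack: dbd
  Read 'c': push. Stack: dbdc
  Read 'c': matches stack top 'c' => pop. Stack: dbd
  Read 'a': push. Stack: dbda
Final stack: "dbda" (length 4)

4


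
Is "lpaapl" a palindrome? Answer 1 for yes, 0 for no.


Input: lpaapl
Reversed: lpaapl
  Compare pos 0 ('l') with pos 5 ('l'): match
  Compare pos 1 ('p') with pos 4 ('p'): match
  Compare pos 2 ('a') with pos 3 ('a'): match
Result: palindrome

1


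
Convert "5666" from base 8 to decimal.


Input: "5666" in base 8
Positional expansion:
  Digit '5' (value 5) x 8^3 = 2560
  Digit '6' (value 6) x 8^2 = 384
  Digit '6' (value 6) x 8^1 = 48
  Digit '6' (value 6) x 8^0 = 6
Sum = 2998

2998


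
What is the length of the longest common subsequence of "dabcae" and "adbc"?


LCS of "dabcae" and "adbc"
DP table:
           a    d    b    c
      0    0    0    0    0
  d   0    0    1    1    1
  a   0    1    1    1    1
  b   0    1    1    2    2
  c   0    1    1    2    3
  a   0    1    1    2    3
  e   0    1    1    2    3
LCS length = dp[6][4] = 3

3


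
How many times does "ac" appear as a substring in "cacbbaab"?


Searching for "ac" in "cacbbaab"
Scanning each position:
  Position 0: "ca" => no
  Position 1: "ac" => MATCH
  Position 2: "cb" => no
  Position 3: "bb" => no
  Position 4: "ba" => no
  Position 5: "aa" => no
  Position 6: "ab" => no
Total occurrences: 1

1


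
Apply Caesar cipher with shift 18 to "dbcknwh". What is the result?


Caesar cipher: shift "dbcknwh" by 18
  'd' (pos 3) + 18 = pos 21 = 'v'
  'b' (pos 1) + 18 = pos 19 = 't'
  'c' (pos 2) + 18 = pos 20 = 'u'
  'k' (pos 10) + 18 = pos 2 = 'c'
  'n' (pos 13) + 18 = pos 5 = 'f'
  'w' (pos 22) + 18 = pos 14 = 'o'
  'h' (pos 7) + 18 = pos 25 = 'z'
Result: vtucfoz

vtucfoz


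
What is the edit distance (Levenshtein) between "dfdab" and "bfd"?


Computing edit distance: "dfdab" -> "bfd"
DP table:
           b    f    d
      0    1    2    3
  d   1    1    2    2
  f   2    2    1    2
  d   3    3    2    1
  a   4    4    3    2
  b   5    4    4    3
Edit distance = dp[5][3] = 3

3


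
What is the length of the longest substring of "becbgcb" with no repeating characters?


Input: "becbgcb"
Sliding window (track last position of each char):
  Position 0 ('b'): window [0,0] length 1 -- new best
  Position 1 ('e'): window [0,1] length 2 -- new best
  Position 2 ('c'): window [0,2] length 3 -- new best
  Position 3 ('b'): repeat (last at 0), move window start to 1
  Position 3 ('b'): window [1,3] length 3
  Position 4 ('g'): window [1,4] length 4 -- new best
  Position 5 ('c'): repeat (last at 2), move window start to 3
  Position 5 ('c'): window [3,5] length 3
  Position 6 ('b'): repeat (last at 3), move window start to 4
  Position 6 ('b'): window [4,6] length 3
Longest substring with no repeats: "ecbg" with length 4

4


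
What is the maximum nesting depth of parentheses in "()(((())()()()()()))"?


Input: "()(((())()()()()()))"
Tracking depth:
  Position 0 '(': depth becomes 1
  Position 1 ')': depth becomes 0
  Position 2 '(': depth becomes 1
  Position 3 '(': depth becomes 2
  Position 4 '(': depth becomes 3
  Position 5 '(': depth becomes 4
  Position 6 ')': depth becomes 3
  Position 7 ')': depth becomes 2
  Position 8 '(': depth becomes 3
  Position 9 ')': depth becomes 2
  Position 10 '(': depth becomes 3
  Position 11 ')': depth becomes 2
  Position 12 '(': depth becomes 3
  Position 13 ')': depth becomes 2
  Position 14 '(': depth becomes 3
  Position 15 ')': depth becomes 2
  Position 16 '(': depth becomes 3
  Position 17 ')': depth becomes 2
  Position 18 ')': depth becomes 1
  Position 19 ')': depth becomes 0
Maximum depth reached: 4

4


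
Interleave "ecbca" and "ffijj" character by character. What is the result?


Interleaving "ecbca" and "ffijj":
  Position 0: 'e' from first, 'f' from second => "ef"
  Position 1: 'c' from first, 'f' from second => "cf"
  Position 2: 'b' from first, 'i' from second => "bi"
  Position 3: 'c' from first, 'j' from second => "cj"
  Position 4: 'a' from first, 'j' from second => "aj"
Result: efcfbicjaj

efcfbicjaj


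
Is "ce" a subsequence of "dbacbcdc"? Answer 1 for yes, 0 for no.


Check if "ce" is a subsequence of "dbacbcdc"
Greedy scan:
  Position 0 ('d'): no match needed
  Position 1 ('b'): no match needed
  Position 2 ('a'): no match needed
  Position 3 ('c'): matches sub[0] = 'c'
  Position 4 ('b'): no match needed
  Position 5 ('c'): no match needed
  Position 6 ('d'): no match needed
  Position 7 ('c'): no match needed
Only matched 1/2 characters => not a subsequence

0


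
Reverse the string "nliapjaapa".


Input: nliapjaapa
Reading characters right to left:
  Position 9: 'a'
  Position 8: 'p'
  Position 7: 'a'
  Position 6: 'a'
  Position 5: 'j'
  Position 4: 'p'
  Position 3: 'a'
  Position 2: 'i'
  Position 1: 'l'
  Position 0: 'n'
Reversed: apaajpailn

apaajpailn


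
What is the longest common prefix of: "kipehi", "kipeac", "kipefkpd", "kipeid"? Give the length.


Words: kipehi, kipeac, kipefkpd, kipeid
  Position 0: all 'k' => match
  Position 1: all 'i' => match
  Position 2: all 'p' => match
  Position 3: all 'e' => match
  Position 4: ('h', 'a', 'f', 'i') => mismatch, stop
LCP = "kipe" (length 4)

4


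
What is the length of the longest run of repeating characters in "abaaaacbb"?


Input: "abaaaacbb"
Scanning for longest run:
  Position 1 ('b'): new char, reset run to 1
  Position 2 ('a'): new char, reset run to 1
  Position 3 ('a'): continues run of 'a', length=2
  Position 4 ('a'): continues run of 'a', length=3
  Position 5 ('a'): continues run of 'a', length=4
  Position 6 ('c'): new char, reset run to 1
  Position 7 ('b'): new char, reset run to 1
  Position 8 ('b'): continues run of 'b', length=2
Longest run: 'a' with length 4

4


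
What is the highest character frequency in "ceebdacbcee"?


Input: ceebdacbcee
Character counts:
  'a': 1
  'b': 2
  'c': 3
  'd': 1
  'e': 4
Maximum frequency: 4

4


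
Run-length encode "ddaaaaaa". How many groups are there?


Input: ddaaaaaa
Scanning for consecutive runs:
  Group 1: 'd' x 2 (positions 0-1)
  Group 2: 'a' x 6 (positions 2-7)
Total groups: 2

2


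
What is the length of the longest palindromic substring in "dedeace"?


Input: "dedeace"
Checking substrings for palindromes:
  [0:3] "ded" (len 3) => palindrome
  [1:4] "ede" (len 3) => palindrome
Longest palindromic substring: "ded" with length 3

3


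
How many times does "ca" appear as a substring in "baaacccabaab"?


Searching for "ca" in "baaacccabaab"
Scanning each position:
  Position 0: "ba" => no
  Position 1: "aa" => no
  Position 2: "aa" => no
  Position 3: "ac" => no
  Position 4: "cc" => no
  Position 5: "cc" => no
  Position 6: "ca" => MATCH
  Position 7: "ab" => no
  Position 8: "ba" => no
  Position 9: "aa" => no
  Position 10: "ab" => no
Total occurrences: 1

1


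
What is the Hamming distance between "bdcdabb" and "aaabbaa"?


Comparing "bdcdabb" and "aaabbaa" position by position:
  Position 0: 'b' vs 'a' => differ
  Position 1: 'd' vs 'a' => differ
  Position 2: 'c' vs 'a' => differ
  Position 3: 'd' vs 'b' => differ
  Position 4: 'a' vs 'b' => differ
  Position 5: 'b' vs 'a' => differ
  Position 6: 'b' vs 'a' => differ
Total differences (Hamming distance): 7

7


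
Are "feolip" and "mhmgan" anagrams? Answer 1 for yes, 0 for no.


Strings: "feolip", "mhmgan"
Sorted first:  efilop
Sorted second: aghmmn
Differ at position 0: 'e' vs 'a' => not anagrams

0


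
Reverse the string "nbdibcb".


Input: nbdibcb
Reading characters right to left:
  Position 6: 'b'
  Position 5: 'c'
  Position 4: 'b'
  Position 3: 'i'
  Position 2: 'd'
  Position 1: 'b'
  Position 0: 'n'
Reversed: bcbidbn

bcbidbn


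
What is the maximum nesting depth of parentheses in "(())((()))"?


Input: "(())((()))"
Tracking depth:
  Position 0 '(': depth becomes 1
  Position 1 '(': depth becomes 2
  Position 2 ')': depth becomes 1
  Position 3 ')': depth becomes 0
  Position 4 '(': depth becomes 1
  Position 5 '(': depth becomes 2
  Position 6 '(': depth becomes 3
  Position 7 ')': depth becomes 2
  Position 8 ')': depth becomes 1
  Position 9 ')': depth becomes 0
Maximum depth reached: 3

3


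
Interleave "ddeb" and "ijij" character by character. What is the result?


Interleaving "ddeb" and "ijij":
  Position 0: 'd' from first, 'i' from second => "di"
  Position 1: 'd' from first, 'j' from second => "dj"
  Position 2: 'e' from first, 'i' from second => "ei"
  Position 3: 'b' from first, 'j' from second => "bj"
Result: didjeibj

didjeibj


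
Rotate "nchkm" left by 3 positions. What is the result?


Input: "nchkm", rotate left by 3
First 3 characters: "nch"
Remaining characters: "km"
Concatenate remaining + first: "km" + "nch" = "kmnch"

kmnch
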